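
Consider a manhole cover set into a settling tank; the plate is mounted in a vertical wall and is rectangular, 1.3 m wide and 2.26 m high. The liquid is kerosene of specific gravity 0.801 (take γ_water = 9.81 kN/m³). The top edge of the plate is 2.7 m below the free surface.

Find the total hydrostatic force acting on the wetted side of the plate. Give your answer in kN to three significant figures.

F ≈ 88.4 kN

γ = 0.801 × 9.81 = 7.85781 kN/m³.
The centroid lies 2.26/2 = 1.13 m below the top edge, so the centroid depth is h_c = 2.7 + 1.13 = 3.83 m.
A = 1.3 × 2.26 = 2.938 m².
Resultant F = γ·h_c·A = 7.85781 × 3.83 × 2.938 = 88.4203 kN.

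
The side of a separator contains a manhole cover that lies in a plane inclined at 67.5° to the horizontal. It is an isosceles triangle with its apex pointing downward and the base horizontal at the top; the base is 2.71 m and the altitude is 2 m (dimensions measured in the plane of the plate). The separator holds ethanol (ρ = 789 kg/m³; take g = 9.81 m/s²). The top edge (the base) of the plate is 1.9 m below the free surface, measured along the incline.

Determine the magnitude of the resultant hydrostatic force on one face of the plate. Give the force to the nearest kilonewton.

γ = ρg = 789 × 9.81 / 1000 = 7.74009 kN/m³.
Let θ = 67.5° be the plate's angle to the horizontal; measure y along the incline from where the plane meets the free surface. Vertical depth h = y·sinθ with sinθ = 0.923880.
With the apex down, the centroid sits h/3 = 2/3 = 0.666667 m below the base (the top edge), so y_c = 1.9 + 0.666667 = 2.56667 m and h_c = 2.56667 × 0.923880 = 2.3713 m.
A = ½ × 2.71 × 2 = 2.71 m².
Resultant F = γ·h_c·A = 7.74009 × 2.3713 × 2.71 = 49.7395 kN.

F ≈ 50 kN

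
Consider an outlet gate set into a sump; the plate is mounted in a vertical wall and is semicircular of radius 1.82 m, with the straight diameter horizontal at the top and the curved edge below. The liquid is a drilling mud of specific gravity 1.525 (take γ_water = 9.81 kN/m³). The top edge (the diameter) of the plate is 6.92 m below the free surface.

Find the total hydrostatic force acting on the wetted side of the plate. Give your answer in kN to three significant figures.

γ = 1.525 × 9.81 = 14.96025 kN/m³.
The centroid of a semicircle lies 4r/(3π) = 0.772432 m from the diameter, here below the top edge, so the centroid depth is h_c = 6.92 + 0.772432 = 7.69243 m.
A = πr²/2 = π × 1.82²/2 = 5.20311 m².
Resultant F = γ·h_c·A = 14.96025 × 7.69243 × 5.20311 = 598.777 kN.

F ≈ 599 kN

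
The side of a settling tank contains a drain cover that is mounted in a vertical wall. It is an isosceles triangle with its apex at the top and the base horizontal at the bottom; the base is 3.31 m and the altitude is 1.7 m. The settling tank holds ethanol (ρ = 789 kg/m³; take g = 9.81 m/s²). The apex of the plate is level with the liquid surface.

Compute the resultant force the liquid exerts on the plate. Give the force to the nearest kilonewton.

γ = ρg = 789 × 9.81 / 1000 = 7.74009 kN/m³.
With the apex up, the centroid sits 2h/3 = 2 × 1.7/3 = 1.13333 m below the apex, so the centroid depth is h_c = 1.13333 m.
A = ½ × 3.31 × 1.7 = 2.8135 m².
Resultant F = γ·h_c·A = 7.74009 × 1.13333 × 2.8135 = 24.6802 kN.

F ≈ 25 kN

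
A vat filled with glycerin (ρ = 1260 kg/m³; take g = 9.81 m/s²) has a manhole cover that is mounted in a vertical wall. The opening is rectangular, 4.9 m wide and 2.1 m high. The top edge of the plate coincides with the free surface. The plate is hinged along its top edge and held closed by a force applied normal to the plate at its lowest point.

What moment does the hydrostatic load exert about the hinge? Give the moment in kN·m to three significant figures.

γ = ρg = 1260 × 9.81 / 1000 = 12.3606 kN/m³.
The centroid lies 2.1/2 = 1.05 m below the top edge, so the centroid depth is h_c = 1.05 m.
A = 4.9 × 2.1 = 10.29 m².
Resultant F = γ·h_c·A = 12.3606 × 1.05 × 10.29 = 133.55 kN.
I_c = b·h³/12 = 4.9 × 2.1³/12 = 3.78158 m⁴.
Centre of pressure: y_p = y_c + I_c/(y_c·A) = 1.05 + 3.78158/(1.05 × 10.29) = 1.05 + 0.35 = 1.4 m along the plane.
The resultant acts 1.05 + 0.35 = 1.4 m (along the plate) below the hinge at the top edge, so the moment about the hinge is M = F × 1.4 = 133.55 × 1.4 = 186.97 kN·m.

M ≈ 187 kN·m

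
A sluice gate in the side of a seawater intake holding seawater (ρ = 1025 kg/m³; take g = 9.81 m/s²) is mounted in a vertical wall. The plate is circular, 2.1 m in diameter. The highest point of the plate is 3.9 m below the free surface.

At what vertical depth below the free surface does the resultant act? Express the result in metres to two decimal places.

γ = ρg = 1025 × 9.81 / 1000 = 10.05525 kN/m³.
The centroid is at the centre, 1.05 m below the top of the plate, so the centroid depth is h_c = 3.9 + 1.05 = 4.95 m.
A = π(1.05)² = 3.46361 m².
Resultant F = γ·h_c·A = 10.05525 × 4.95 × 3.46361 = 172.396 kN.
I_c = πr⁴/4 = π × 1.05⁴/4 = 0.954656 m⁴.
Centre of pressure: y_p = y_c + I_c/(y_c·A) = 4.95 + 0.954656/(4.95 × 3.46361) = 4.95 + 0.0556817 = 5.00568 m along the plane.

h_p = 5.01 m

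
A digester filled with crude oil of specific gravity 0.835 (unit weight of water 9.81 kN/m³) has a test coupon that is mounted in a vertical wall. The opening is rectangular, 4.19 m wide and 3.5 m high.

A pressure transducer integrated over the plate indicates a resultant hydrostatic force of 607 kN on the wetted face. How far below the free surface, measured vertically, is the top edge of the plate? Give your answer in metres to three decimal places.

d_top ≈ 3.303 m

γ = 0.835 × 9.81 = 8.19135 kN/m³.
A = 4.19 × 3.5 = 14.665 m².
From F = γ·h_c·A, the centroid depth is h_c = 607/(8.19135 × 14.665) = 5.05302 m.
The centroid lies 3.5/2 = 1.75 m below the top edge, so the top edge sits at h_top = 5.05302 − 1.75 = 3.30302 m below the surface.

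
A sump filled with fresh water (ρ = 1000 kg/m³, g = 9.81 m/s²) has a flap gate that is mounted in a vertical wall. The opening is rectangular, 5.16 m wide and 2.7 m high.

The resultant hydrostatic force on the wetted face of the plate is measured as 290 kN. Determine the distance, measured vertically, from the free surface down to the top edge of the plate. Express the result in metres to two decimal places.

γ = ρg = 1000 × 9.81 = 9810 N/m³ = 9.81 kN/m³.
A = 5.16 × 2.7 = 13.932 m².
From F = γ·h_c·A, the centroid depth is h_c = 290/(9.81 × 13.932) = 2.12185 m.
The centroid lies 2.7/2 = 1.35 m below the top edge, so the top edge sits at h_top = 2.12185 − 1.35 = 0.77185 m below the surface.

d_top ≈ 0.77 m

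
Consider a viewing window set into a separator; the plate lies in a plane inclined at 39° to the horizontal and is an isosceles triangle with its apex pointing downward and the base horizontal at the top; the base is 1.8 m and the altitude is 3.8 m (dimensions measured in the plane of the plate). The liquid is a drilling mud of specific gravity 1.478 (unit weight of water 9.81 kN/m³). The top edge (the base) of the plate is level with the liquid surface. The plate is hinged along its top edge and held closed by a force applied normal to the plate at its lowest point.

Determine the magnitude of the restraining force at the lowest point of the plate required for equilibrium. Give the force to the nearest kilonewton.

γ = 1.478 × 9.81 = 14.49918 kN/m³.
Let θ = 39° be the plate's angle to the horizontal; measure y along the incline from where the plane meets the free surface. Vertical depth h = y·sinθ with sinθ = 0.629320.
With the apex down, the centroid sits h/3 = 3.8/3 = 1.26667 m below the base (the top edge), so y_c = 1.26667 m and h_c = 1.26667 × 0.629320 = 0.797141 m.
A = ½ × 1.8 × 3.8 = 3.42 m².
Resultant F = γ·h_c·A = 14.49918 × 0.797141 × 3.42 = 39.528 kN.
I_c = b·h³/36 = 1.8 × 3.8³/36 = 2.7436 m⁴.
Centre of pressure: y_p = y_c + I_c/(y_c·A) = 1.26667 + 2.7436/(1.26667 × 3.42) = 1.26667 + 0.633332 = 1.9 m along the plane.
The resultant acts 1.26667 + 0.633332 = 1.9 m (along the plate) below the hinge at the top edge, so the moment about the hinge is M = F × 1.9 = 39.528 × 1.9 = 75.1032 kN·m.
A normal force at the bottom, 3.8 m from the hinge, must supply this moment: P = 75.1032/3.8 = 19.764 kN.

P ≈ 20 kN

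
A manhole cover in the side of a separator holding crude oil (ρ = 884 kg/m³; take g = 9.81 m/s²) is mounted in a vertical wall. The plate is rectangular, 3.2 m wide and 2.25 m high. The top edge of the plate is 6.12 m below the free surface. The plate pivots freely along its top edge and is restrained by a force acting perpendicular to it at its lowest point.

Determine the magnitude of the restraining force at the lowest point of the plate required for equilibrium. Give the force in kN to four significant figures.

P ≈ 237.9 kN

γ = ρg = 884 × 9.81 / 1000 = 8.67204 kN/m³.
The centroid lies 2.25/2 = 1.125 m below the top edge, so the centroid depth is h_c = 6.12 + 1.125 = 7.245 m.
A = 3.2 × 2.25 = 7.2 m².
Resultant F = γ·h_c·A = 8.67204 × 7.245 × 7.2 = 452.368 kN.
I_c = b·h³/12 = 3.2 × 2.25³/12 = 3.0375 m⁴.
Centre of pressure: y_p = y_c + I_c/(y_c·A) = 7.245 + 3.0375/(7.245 × 7.2) = 7.245 + 0.0582298 = 7.30323 m along the plane.
The resultant acts 1.125 + 0.0582298 = 1.18323 m (along the plate) below the hinge at the top edge, so the moment about the hinge is M = F × 1.18323 = 452.368 × 1.18323 = 535.255 kN·m.
A normal force at the bottom, 2.25 m from the hinge, must supply this moment: P = 535.255/2.25 = 237.891 kN.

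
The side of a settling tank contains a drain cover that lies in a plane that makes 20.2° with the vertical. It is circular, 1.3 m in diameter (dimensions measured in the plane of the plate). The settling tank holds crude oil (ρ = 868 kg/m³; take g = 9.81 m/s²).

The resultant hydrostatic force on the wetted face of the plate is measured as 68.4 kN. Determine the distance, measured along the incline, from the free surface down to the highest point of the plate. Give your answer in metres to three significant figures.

y_top ≈ 5.80 m

γ = ρg = 868 × 9.81 / 1000 = 8.51508 kN/m³.
A = π(0.65)² = 1.32732 m².
From F = γ·h_c·A, the centroid depth is h_c = 68.4/(8.51508 × 1.32732) = 6.0519 m.
The plate makes 20.2° with the vertical, i.e. θ = 90° − 20.2° = 69.8° to the horizontal. Measuring y along the incline from the free-surface line, vertical depth h = y·sinθ with sinθ = 0.938493.
Along the incline, y_c = h_c/sinθ = 6.0519/0.938493 = 6.44853 m.
The centroid is at the centre, 0.65 m below the top of the plate, so the highest point sits at y_top = 6.44853 − 0.65 = 5.79853 m along the incline.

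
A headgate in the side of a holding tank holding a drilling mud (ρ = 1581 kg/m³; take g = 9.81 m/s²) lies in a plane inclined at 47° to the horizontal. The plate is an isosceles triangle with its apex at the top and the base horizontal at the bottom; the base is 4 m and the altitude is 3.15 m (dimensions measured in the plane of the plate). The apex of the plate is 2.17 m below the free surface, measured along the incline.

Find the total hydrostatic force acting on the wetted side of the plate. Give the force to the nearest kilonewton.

γ = ρg = 1581 × 9.81 / 1000 = 15.50961 kN/m³.
Let θ = 47° be the plate's angle to the horizontal; measure y along the incline from where the plane meets the free surface. Vertical depth h = y·sinθ with sinθ = 0.731354.
With the apex up, the centroid sits 2h/3 = 2 × 3.15/3 = 2.1 m below the apex, so y_c = 2.17 + 2.1 = 4.27 m and h_c = 4.27 × 0.731354 = 3.12288 m.
A = ½ × 4 × 3.15 = 6.3 m².
Resultant F = γ·h_c·A = 15.50961 × 3.12288 × 6.3 = 305.138 kN.

F ≈ 305 kN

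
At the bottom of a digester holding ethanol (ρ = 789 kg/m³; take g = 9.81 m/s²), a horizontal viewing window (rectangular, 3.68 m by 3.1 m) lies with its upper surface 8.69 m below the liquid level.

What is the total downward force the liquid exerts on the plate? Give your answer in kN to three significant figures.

F ≈ 767 kN

γ = ρg = 789 × 9.81 / 1000 = 7.74009 kN/m³.
The plate is horizontal, so pressure is uniform at p = γ·h = 7.74009 × 8.69 = 67.2614 kN/m².
A = 3.68 × 3.1 = 11.408 m².
F = p·A = 67.2614 × 11.408 = 767.318 kN.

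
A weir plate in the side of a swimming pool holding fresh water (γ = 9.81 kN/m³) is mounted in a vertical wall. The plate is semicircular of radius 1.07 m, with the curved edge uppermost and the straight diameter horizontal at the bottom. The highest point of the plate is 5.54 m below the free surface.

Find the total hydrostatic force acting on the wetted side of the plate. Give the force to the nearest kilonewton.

F ≈ 109 kN

γ = 9.81 kN/m³.
The centroid lies 4r/(3π) = 0.454122 m above the diameter, so r − 4r/(3π) = 1.07 − 0.454122 = 0.615878 m below the topmost point, so the centroid depth is h_c = 5.54 + 0.615878 = 6.15588 m.
A = πr²/2 = π × 1.07²/2 = 1.7984 m².
Resultant F = γ·h_c·A = 9.81 × 6.15588 × 1.7984 = 108.604 kN.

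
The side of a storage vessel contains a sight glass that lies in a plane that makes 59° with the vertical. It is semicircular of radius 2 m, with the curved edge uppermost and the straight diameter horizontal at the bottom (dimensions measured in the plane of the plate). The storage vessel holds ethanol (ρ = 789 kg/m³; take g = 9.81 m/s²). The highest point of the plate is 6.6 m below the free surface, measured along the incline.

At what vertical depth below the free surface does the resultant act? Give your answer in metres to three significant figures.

γ = ρg = 789 × 9.81 / 1000 = 7.74009 kN/m³.
The plate makes 59° with the vertical, i.e. θ = 90° − 59° = 31° to the horizontal. Measuring y along the incline from the free-surface line, vertical depth h = y·sinθ with sinθ = 0.515038.
The centroid lies 4r/(3π) = 0.848826 m above the diameter, so r − 4r/(3π) = 2 − 0.848826 = 1.15117 m below the topmost point, so y_c = 6.6 + 1.15117 = 7.75117 m and h_c = 7.75117 × 0.515038 = 3.99215 m.
A = πr²/2 = π × 2²/2 = 6.28319 m².
Resultant F = γ·h_c·A = 7.74009 × 3.99215 × 6.28319 = 194.148 kN.
I_c = (π/8 − 8/(9π))·r⁴ = 0.109757 × 2⁴ = 1.75611 m⁴.
Centre of pressure: y_p = y_c + I_c/(y_c·A) = 7.75117 + 1.75611/(7.75117 × 6.28319) = 7.75117 + 0.0360582 = 7.78723 m along the plane.
Vertically, h_p = y_p·sinθ = 7.78723 × 0.515038 = 4.01072 m.

h_p = 4.01 m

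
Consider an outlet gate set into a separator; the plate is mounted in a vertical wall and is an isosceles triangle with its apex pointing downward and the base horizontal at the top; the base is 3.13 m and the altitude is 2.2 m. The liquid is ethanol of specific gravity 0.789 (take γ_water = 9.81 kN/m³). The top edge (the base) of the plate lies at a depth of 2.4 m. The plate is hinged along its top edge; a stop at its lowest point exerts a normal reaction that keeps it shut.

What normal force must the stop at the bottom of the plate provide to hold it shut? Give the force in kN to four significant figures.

P ≈ 31.09 kN

γ = 0.789 × 9.81 = 7.74009 kN/m³.
With the apex down, the centroid sits h/3 = 2.2/3 = 0.733333 m below the base (the top edge), so the centroid depth is h_c = 2.4 + 0.733333 = 3.13333 m.
A = ½ × 3.13 × 2.2 = 3.443 m².
Resultant F = γ·h_c·A = 7.74009 × 3.13333 × 3.443 = 83.5005 kN.
I_c = b·h³/36 = 3.13 × 2.2³/36 = 0.925784 m⁴.
Centre of pressure: y_p = y_c + I_c/(y_c·A) = 3.13333 + 0.925784/(3.13333 × 3.443) = 3.13333 + 0.0858157 = 3.21915 m along the plane.
The resultant acts 0.733333 + 0.0858157 = 0.819149 m (along the plate) below the hinge at the top edge, so the moment about the hinge is M = F × 0.819149 = 83.5005 × 0.819149 = 68.3994 kN·m.
A normal force at the bottom, 2.2 m from the hinge, must supply this moment: P = 68.3994/2.2 = 31.0906 kN.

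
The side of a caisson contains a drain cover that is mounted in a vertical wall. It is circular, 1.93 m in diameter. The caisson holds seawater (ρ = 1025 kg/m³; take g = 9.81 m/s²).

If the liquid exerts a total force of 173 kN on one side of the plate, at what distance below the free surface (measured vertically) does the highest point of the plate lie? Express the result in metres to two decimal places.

d_top ≈ 4.92 m

γ = ρg = 1025 × 9.81 / 1000 = 10.05525 kN/m³.
A = π(0.965)² = 2.92553 m².
From F = γ·h_c·A, the centroid depth is h_c = 173/(10.05525 × 2.92553) = 5.88097 m.
The centroid is at the centre, 0.965 m below the top of the plate, so the highest point sits at h_top = 5.88097 − 0.965 = 4.91597 m below the surface.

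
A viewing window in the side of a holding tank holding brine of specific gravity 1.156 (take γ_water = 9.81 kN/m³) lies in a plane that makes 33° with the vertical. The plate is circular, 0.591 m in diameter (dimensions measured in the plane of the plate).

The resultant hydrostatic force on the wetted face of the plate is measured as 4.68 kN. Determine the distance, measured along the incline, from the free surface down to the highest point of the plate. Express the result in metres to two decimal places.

γ = 1.156 × 9.81 = 11.34036 kN/m³.
A = π(0.2955)² = 0.274325 m².
From F = γ·h_c·A, the centroid depth is h_c = 4.68/(11.34036 × 0.274325) = 1.50437 m.
The plate makes 33° with the vertical, i.e. θ = 90° − 33° = 57° to the horizontal. Measuring y along the incline from the free-surface line, vertical depth h = y·sinθ with sinθ = 0.838671.
Along the incline, y_c = h_c/sinθ = 1.50437/0.838671 = 1.79375 m.
The centroid is at the centre, 0.2955 m below the top of the plate, so the highest point sits at y_top = 1.79375 − 0.2955 = 1.49825 m along the incline.

y_top ≈ 1.50 m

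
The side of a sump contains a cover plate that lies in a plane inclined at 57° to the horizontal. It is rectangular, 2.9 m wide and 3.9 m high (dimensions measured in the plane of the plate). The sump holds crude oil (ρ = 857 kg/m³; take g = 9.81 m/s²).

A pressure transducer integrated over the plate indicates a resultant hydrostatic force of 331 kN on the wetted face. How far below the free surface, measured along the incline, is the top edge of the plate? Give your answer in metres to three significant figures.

γ = ρg = 857 × 9.81 / 1000 = 8.40717 kN/m³.
A = 2.9 × 3.9 = 11.31 m².
From F = γ·h_c·A, the centroid depth is h_c = 331/(8.40717 × 11.31) = 3.48109 m.
Let θ = 57° be the plate's angle to the horizontal; measure y along the incline from where the plane meets the free surface. Vertical depth h = y·sinθ with sinθ = 0.838671.
Along the incline, y_c = h_c/sinθ = 3.48109/0.838671 = 4.15072 m.
The centroid lies 3.9/2 = 1.95 m below the top edge, so the top edge sits at y_top = 4.15072 − 1.95 = 2.20072 m along the incline.

y_top ≈ 2.20 m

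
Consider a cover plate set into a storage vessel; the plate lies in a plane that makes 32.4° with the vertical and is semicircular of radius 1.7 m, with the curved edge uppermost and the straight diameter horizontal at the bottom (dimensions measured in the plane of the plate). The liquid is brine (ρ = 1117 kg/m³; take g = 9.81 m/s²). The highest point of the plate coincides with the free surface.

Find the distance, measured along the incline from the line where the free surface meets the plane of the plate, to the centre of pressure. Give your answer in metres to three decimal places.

y_p = 1.185 m

γ = ρg = 1117 × 9.81 / 1000 = 10.95777 kN/m³.
The plate makes 32.4° with the vertical, i.e. θ = 90° − 32.4° = 57.6° to the horizontal. Measuring y along the incline from the free-surface line, vertical depth h = y·sinθ with sinθ = 0.844328.
The centroid lies 4r/(3π) = 0.721502 m above the diameter, so r − 4r/(3π) = 1.7 − 0.721502 = 0.978498 m below the topmost point, so y_c = 0.978498 m and h_c = 0.978498 × 0.844328 = 0.826173 m.
A = πr²/2 = π × 1.7²/2 = 4.5396 m².
Resultant F = γ·h_c·A = 10.95777 × 0.826173 × 4.5396 = 41.0971 kN.
I_c = (π/8 − 8/(9π))·r⁴ = 0.109757 × 1.7⁴ = 0.916701 m⁴.
Centre of pressure: y_p = y_c + I_c/(y_c·A) = 0.978498 + 0.916701/(0.978498 × 4.5396) = 0.978498 + 0.206372 = 1.18487 m along the plane.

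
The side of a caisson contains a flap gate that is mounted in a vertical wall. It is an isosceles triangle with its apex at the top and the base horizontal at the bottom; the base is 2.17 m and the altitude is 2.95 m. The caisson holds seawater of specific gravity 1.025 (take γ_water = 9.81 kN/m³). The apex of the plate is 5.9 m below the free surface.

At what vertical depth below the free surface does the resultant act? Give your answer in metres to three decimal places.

γ = 1.025 × 9.81 = 10.05525 kN/m³.
With the apex up, the centroid sits 2h/3 = 2 × 2.95/3 = 1.96667 m below the apex, so the centroid depth is h_c = 5.9 + 1.96667 = 7.86667 m.
A = ½ × 2.17 × 2.95 = 3.20075 m².
Resultant F = γ·h_c·A = 10.05525 × 7.86667 × 3.20075 = 253.184 kN.
I_c = b·h³/36 = 2.17 × 2.95³/36 = 1.54747 m⁴.
Centre of pressure: y_p = y_c + I_c/(y_c·A) = 7.86667 + 1.54747/(7.86667 × 3.20075) = 7.86667 + 0.0614582 = 7.92813 m along the plane.

h_p = 7.928 m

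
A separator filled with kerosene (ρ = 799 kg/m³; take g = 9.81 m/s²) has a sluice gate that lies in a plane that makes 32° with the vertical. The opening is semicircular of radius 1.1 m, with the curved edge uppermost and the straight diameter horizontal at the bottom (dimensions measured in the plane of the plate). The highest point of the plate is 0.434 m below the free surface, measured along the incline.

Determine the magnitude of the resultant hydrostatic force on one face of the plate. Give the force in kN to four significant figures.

γ = ρg = 799 × 9.81 / 1000 = 7.83819 kN/m³.
The plate makes 32° with the vertical, i.e. θ = 90° − 32° = 58° to the horizontal. Measuring y along the incline from the free-surface line, vertical depth h = y·sinθ with sinθ = 0.848048.
The centroid lies 4r/(3π) = 0.466854 m above the diameter, so r − 4r/(3π) = 1.1 − 0.466854 = 0.633146 m below the topmost point, so y_c = 0.434 + 0.633146 = 1.06715 m and h_c = 1.06715 × 0.848048 = 0.904994 m.
A = πr²/2 = π × 1.1²/2 = 1.90066 m².
Resultant F = γ·h_c·A = 7.83819 × 0.904994 × 1.90066 = 13.4824 kN.

F ≈ 13.48 kN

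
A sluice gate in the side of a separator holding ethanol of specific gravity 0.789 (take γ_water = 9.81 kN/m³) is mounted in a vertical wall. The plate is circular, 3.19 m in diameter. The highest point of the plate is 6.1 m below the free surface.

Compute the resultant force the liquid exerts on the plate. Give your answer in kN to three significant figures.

F ≈ 476 kN

γ = 0.789 × 9.81 = 7.74009 kN/m³.
The centroid is at the centre, 1.595 m below the top of the plate, so the centroid depth is h_c = 6.1 + 1.595 = 7.695 m.
A = π(1.595)² = 7.99229 m².
Resultant F = γ·h_c·A = 7.74009 × 7.695 × 7.99229 = 476.021 kN.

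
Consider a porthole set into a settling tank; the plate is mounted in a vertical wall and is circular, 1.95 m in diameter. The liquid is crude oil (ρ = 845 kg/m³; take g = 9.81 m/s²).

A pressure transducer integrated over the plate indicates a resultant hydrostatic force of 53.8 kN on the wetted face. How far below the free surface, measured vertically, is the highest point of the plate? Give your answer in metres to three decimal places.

d_top ≈ 1.198 m

γ = ρg = 845 × 9.81 / 1000 = 8.28945 kN/m³.
A = π(0.975)² = 2.98648 m².
From F = γ·h_c·A, the centroid depth is h_c = 53.8/(8.28945 × 2.98648) = 2.17319 m.
The centroid is at the centre, 0.975 m below the top of the plate, so the highest point sits at h_top = 2.17319 − 0.975 = 1.19819 m below the surface.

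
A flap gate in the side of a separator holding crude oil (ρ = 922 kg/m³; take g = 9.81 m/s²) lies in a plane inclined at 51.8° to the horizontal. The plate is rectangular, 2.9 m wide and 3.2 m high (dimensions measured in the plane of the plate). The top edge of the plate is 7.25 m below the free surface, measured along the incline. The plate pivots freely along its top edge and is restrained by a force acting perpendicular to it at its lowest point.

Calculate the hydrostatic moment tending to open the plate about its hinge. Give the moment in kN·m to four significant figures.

M ≈ 990.3 kN·m

γ = ρg = 922 × 9.81 / 1000 = 9.04482 kN/m³.
Let θ = 51.8° be the plate's angle to the horizontal; measure y along the incline from where the plane meets the free surface. Vertical depth h = y·sinθ with sinθ = 0.785857.
The centroid lies 3.2/2 = 1.6 m below the top edge, so y_c = 7.25 + 1.6 = 8.85 m and h_c = 8.85 × 0.785857 = 6.95483 m.
A = 2.9 × 3.2 = 9.28 m².
Resultant F = γ·h_c·A = 9.04482 × 6.95483 × 9.28 = 583.76 kN.
I_c = b·h³/12 = 2.9 × 3.2³/12 = 7.91893 m⁴.
Centre of pressure: y_p = y_c + I_c/(y_c·A) = 8.85 + 7.91893/(8.85 × 9.28) = 8.85 + 0.0964218 = 8.94642 m along the plane.
The resultant acts 1.6 + 0.0964218 = 1.69642 m (along the plate) below the hinge at the top edge, so the moment about the hinge is M = F × 1.69642 = 583.76 × 1.69642 = 990.302 kN·m.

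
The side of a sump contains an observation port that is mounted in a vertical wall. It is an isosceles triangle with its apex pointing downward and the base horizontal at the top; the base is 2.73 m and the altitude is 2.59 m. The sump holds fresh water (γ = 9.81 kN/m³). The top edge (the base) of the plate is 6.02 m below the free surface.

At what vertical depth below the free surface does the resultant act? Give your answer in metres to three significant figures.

h_p = 6.94 m

γ = 9.81 kN/m³.
With the apex down, the centroid sits h/3 = 2.59/3 = 0.863333 m below the base (the top edge), so the centroid depth is h_c = 6.02 + 0.863333 = 6.88333 m.
A = ½ × 2.73 × 2.59 = 3.53535 m².
Resultant F = γ·h_c·A = 9.81 × 6.88333 × 3.53535 = 238.726 kN.
I_c = b·h³/36 = 2.73 × 2.59³/36 = 1.31753 m⁴.
Centre of pressure: y_p = y_c + I_c/(y_c·A) = 6.88333 + 1.31753/(6.88333 × 3.53535) = 6.88333 + 0.0541414 = 6.93747 m along the plane.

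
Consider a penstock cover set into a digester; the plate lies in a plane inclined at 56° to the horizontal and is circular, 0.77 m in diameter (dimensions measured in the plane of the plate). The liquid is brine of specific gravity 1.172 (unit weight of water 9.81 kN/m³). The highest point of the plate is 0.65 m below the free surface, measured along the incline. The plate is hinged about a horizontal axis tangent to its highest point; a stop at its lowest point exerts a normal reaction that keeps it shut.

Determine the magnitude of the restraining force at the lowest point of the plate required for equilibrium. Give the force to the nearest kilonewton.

γ = 1.172 × 9.81 = 11.49732 kN/m³.
Let θ = 56° be the plate's angle to the horizontal; measure y along the incline from where the plane meets the free surface. Vertical depth h = y·sinθ with sinθ = 0.829038.
The centroid is at the centre, 0.385 m below the top of the plate, so y_c = 0.65 + 0.385 = 1.035 m and h_c = 1.035 × 0.829038 = 0.858054 m.
A = π(0.385)² = 0.465663 m².
Resultant F = γ·h_c·A = 11.49732 × 0.858054 × 0.465663 = 4.59392 kN.
I_c = πr⁴/4 = π × 0.385⁴/4 = 0.0172557 m⁴.
Centre of pressure: y_p = y_c + I_c/(y_c·A) = 1.035 + 0.0172557/(1.035 × 0.465663) = 1.035 + 0.0358031 = 1.0708 m along the plane.
The resultant acts 0.385 + 0.0358031 = 0.420803 m (along the plate) below the hinge at the top edge, so the moment about the hinge is M = F × 0.420803 = 4.59392 × 0.420803 = 1.93314 kN·m.
A normal force at the bottom, 0.77 m from the hinge, must supply this moment: P = 1.93314/0.77 = 2.51057 kN.

P ≈ 3 kN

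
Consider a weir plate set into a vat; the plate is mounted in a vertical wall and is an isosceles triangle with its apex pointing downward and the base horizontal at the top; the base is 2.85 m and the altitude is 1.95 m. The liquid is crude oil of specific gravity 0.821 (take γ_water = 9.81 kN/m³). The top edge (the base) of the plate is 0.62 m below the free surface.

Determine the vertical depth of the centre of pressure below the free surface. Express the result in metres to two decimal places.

γ = 0.821 × 9.81 = 8.05401 kN/m³.
With the apex down, the centroid sits h/3 = 1.95/3 = 0.65 m below the base (the top edge), so the centroid depth is h_c = 0.62 + 0.65 = 1.27 m.
A = ½ × 2.85 × 1.95 = 2.77875 m².
Resultant F = γ·h_c·A = 8.05401 × 1.27 × 2.77875 = 28.4227 kN.
I_c = b·h³/36 = 2.85 × 1.95³/36 = 0.587011 m⁴.
Centre of pressure: y_p = y_c + I_c/(y_c·A) = 1.27 + 0.587011/(1.27 × 2.77875) = 1.27 + 0.166339 = 1.43634 m along the plane.

h_p = 1.44 m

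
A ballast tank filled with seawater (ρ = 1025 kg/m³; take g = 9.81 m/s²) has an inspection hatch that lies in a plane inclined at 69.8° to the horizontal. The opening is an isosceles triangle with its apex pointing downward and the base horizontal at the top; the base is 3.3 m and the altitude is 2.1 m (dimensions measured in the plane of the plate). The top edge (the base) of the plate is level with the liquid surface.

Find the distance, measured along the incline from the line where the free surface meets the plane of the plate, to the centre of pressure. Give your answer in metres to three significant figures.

γ = ρg = 1025 × 9.81 / 1000 = 10.05525 kN/m³.
Let θ = 69.8° be the plate's angle to the horizontal; measure y along the incline from where the plane meets the free surface. Vertical depth h = y·sinθ with sinθ = 0.938493.
With the apex down, the centroid sits h/3 = 2.1/3 = 0.7 m below the base (the top edge), so y_c = 0.7 m and h_c = 0.7 × 0.938493 = 0.656945 m.
A = ½ × 3.3 × 2.1 = 3.465 m².
Resultant F = γ·h_c·A = 10.05525 × 0.656945 × 3.465 = 22.8889 kN.
I_c = b·h³/36 = 3.3 × 2.1³/36 = 0.848925 m⁴.
Centre of pressure: y_p = y_c + I_c/(y_c·A) = 0.7 + 0.848925/(0.7 × 3.465) = 0.7 + 0.35 = 1.05 m along the plane.

y_p = 1.05 m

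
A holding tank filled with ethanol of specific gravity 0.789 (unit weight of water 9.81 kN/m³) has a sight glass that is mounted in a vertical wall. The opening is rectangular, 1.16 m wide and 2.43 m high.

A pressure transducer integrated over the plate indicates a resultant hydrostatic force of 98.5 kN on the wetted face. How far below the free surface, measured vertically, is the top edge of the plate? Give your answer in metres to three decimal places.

γ = 0.789 × 9.81 = 7.74009 kN/m³.
A = 1.16 × 2.43 = 2.8188 m².
From F = γ·h_c·A, the centroid depth is h_c = 98.5/(7.74009 × 2.8188) = 4.51467 m.
The centroid lies 2.43/2 = 1.215 m below the top edge, so the top edge sits at h_top = 4.51467 − 1.215 = 3.29967 m below the surface.

d_top ≈ 3.300 m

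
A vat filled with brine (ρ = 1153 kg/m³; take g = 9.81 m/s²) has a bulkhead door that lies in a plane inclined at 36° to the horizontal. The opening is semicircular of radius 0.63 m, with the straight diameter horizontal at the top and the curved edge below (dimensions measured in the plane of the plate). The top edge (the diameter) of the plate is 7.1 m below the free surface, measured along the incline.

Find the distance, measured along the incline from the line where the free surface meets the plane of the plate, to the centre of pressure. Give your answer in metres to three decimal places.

y_p = 7.371 m

γ = ρg = 1153 × 9.81 / 1000 = 11.31093 kN/m³.
Let θ = 36° be the plate's angle to the horizontal; measure y along the incline from where the plane meets the free surface. Vertical depth h = y·sinθ with sinθ = 0.587785.
The centroid of a semicircle lies 4r/(3π) = 0.26738 m from the diameter, here below the top edge, so y_c = 7.1 + 0.26738 = 7.36738 m and h_c = 7.36738 × 0.587785 = 4.33044 m.
A = πr²/2 = π × 0.63²/2 = 0.623449 m².
Resultant F = γ·h_c·A = 11.31093 × 4.33044 × 0.623449 = 30.5373 kN.
I_c = (π/8 − 8/(9π))·r⁴ = 0.109757 × 0.63⁴ = 0.01729 m⁴.
Centre of pressure: y_p = y_c + I_c/(y_c·A) = 7.36738 + 0.01729/(7.36738 × 0.623449) = 7.36738 + 0.00376427 = 7.37114 m along the plane.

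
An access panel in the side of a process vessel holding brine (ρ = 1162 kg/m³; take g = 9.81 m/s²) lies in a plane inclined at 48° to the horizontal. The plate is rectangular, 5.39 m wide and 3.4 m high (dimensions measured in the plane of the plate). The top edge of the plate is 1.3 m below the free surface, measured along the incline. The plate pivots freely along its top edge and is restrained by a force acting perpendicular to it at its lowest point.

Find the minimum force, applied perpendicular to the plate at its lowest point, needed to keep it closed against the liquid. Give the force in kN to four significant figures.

P ≈ 276.9 kN

γ = ρg = 1162 × 9.81 / 1000 = 11.39922 kN/m³.
Let θ = 48° be the plate's angle to the horizontal; measure y along the incline from where the plane meets the free surface. Vertical depth h = y·sinθ with sinθ = 0.743145.
The centroid lies 3.4/2 = 1.7 m below the top edge, so y_c = 1.3 + 1.7 = 3 m and h_c = 3 × 0.743145 = 2.22943 m.
A = 5.39 × 3.4 = 18.326 m².
Resultant F = γ·h_c·A = 11.39922 × 2.22943 × 18.326 = 465.733 kN.
I_c = b·h³/12 = 5.39 × 3.4³/12 = 17.654 m⁴.
Centre of pressure: y_p = y_c + I_c/(y_c·A) = 3 + 17.654/(3 × 18.326) = 3 + 0.32111 = 3.32111 m along the plane.
The resultant acts 1.7 + 0.32111 = 2.02111 m (along the plate) below the hinge at the top edge, so the moment about the hinge is M = F × 2.02111 = 465.733 × 2.02111 = 941.298 kN·m.
A normal force at the bottom, 3.4 m from the hinge, must supply this moment: P = 941.298/3.4 = 276.852 kN.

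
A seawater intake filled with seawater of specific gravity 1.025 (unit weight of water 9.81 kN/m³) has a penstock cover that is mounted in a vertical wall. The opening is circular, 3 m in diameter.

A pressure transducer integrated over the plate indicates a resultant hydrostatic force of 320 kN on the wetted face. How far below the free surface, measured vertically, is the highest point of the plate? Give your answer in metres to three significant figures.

d_top ≈ 3.00 m

γ = 1.025 × 9.81 = 10.05525 kN/m³.
A = π(1.5)² = 7.06858 m².
From F = γ·h_c·A, the centroid depth is h_c = 320/(10.05525 × 7.06858) = 4.5022 m.
The centroid is at the centre, 1.5 m below the top of the plate, so the highest point sits at h_top = 4.5022 − 1.5 = 3.0022 m below the surface.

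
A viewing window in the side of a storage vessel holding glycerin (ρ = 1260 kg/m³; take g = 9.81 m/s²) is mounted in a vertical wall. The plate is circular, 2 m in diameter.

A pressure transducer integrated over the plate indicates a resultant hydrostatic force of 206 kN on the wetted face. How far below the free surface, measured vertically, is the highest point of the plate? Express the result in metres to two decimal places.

γ = ρg = 1260 × 9.81 / 1000 = 12.3606 kN/m³.
A = π(1)² = 3.14159 m².
From F = γ·h_c·A, the centroid depth is h_c = 206/(12.3606 × 3.14159) = 5.30491 m.
The centroid is at the centre, 1 m below the top of the plate, so the highest point sits at h_top = 5.30491 − 1 = 4.30491 m below the surface.

d_top ≈ 4.30 m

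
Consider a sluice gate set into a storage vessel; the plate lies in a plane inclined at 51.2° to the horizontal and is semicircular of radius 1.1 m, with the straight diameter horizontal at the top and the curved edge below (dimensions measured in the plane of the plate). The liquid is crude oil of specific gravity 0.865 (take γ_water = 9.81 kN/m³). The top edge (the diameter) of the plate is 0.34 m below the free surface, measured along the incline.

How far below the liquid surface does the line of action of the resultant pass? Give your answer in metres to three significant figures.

γ = 0.865 × 9.81 = 8.48565 kN/m³.
Let θ = 51.2° be the plate's angle to the horizontal; measure y along the incline from where the plane meets the free surface. Vertical depth h = y·sinθ with sinθ = 0.779338.
The centroid of a semicircle lies 4r/(3π) = 0.466854 m from the diameter, here below the top edge, so y_c = 0.34 + 0.466854 = 0.806854 m and h_c = 0.806854 × 0.779338 = 0.628812 m.
A = πr²/2 = π × 1.1²/2 = 1.90066 m².
Resultant F = γ·h_c·A = 8.48565 × 0.628812 × 1.90066 = 10.1417 kN.
I_c = (π/8 − 8/(9π))·r⁴ = 0.109757 × 1.1⁴ = 0.160695 m⁴.
Centre of pressure: y_p = y_c + I_c/(y_c·A) = 0.806854 + 0.160695/(0.806854 × 1.90066) = 0.806854 + 0.104786 = 0.91164 m along the plane.
Vertically, h_p = y_p·sinθ = 0.91164 × 0.779338 = 0.710476 m.

h_p = 0.710 m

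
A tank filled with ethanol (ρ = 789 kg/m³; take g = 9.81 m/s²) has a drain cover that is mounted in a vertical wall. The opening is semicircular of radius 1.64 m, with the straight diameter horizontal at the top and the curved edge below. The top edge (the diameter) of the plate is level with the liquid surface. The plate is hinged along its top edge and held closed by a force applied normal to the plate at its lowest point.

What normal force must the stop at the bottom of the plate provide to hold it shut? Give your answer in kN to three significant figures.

P ≈ 13.4 kN

γ = ρg = 789 × 9.81 / 1000 = 7.74009 kN/m³.
The centroid of a semicircle lies 4r/(3π) = 0.696038 m from the diameter, here below the top edge, so the centroid depth is h_c = 0.696038 m.
A = πr²/2 = π × 1.64²/2 = 4.22481 m².
Resultant F = γ·h_c·A = 7.74009 × 0.696038 × 4.22481 = 22.7607 kN.
I_c = (π/8 − 8/(9π))·r⁴ = 0.109757 × 1.64⁴ = 0.793976 m⁴.
Centre of pressure: y_p = y_c + I_c/(y_c·A) = 0.696038 + 0.793976/(0.696038 × 4.22481) = 0.696038 + 0.270002 = 0.96604 m along the plane.
The resultant acts 0.696038 + 0.270002 = 0.96604 m (along the plate) below the hinge at the top edge, so the moment about the hinge is M = F × 0.96604 = 22.7607 × 0.96604 = 21.9877 kN·m.
A normal force at the bottom, 1.64 m from the hinge, must supply this moment: P = 21.9877/1.64 = 13.4071 kN.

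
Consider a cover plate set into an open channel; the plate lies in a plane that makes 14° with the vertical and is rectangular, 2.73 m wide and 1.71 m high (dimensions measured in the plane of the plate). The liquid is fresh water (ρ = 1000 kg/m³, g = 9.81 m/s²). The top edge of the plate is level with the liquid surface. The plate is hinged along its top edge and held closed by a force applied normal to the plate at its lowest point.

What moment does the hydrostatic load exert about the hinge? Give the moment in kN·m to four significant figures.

M ≈ 43.31 kN·m

γ = ρg = 1000 × 9.81 = 9810 N/m³ = 9.81 kN/m³.
The plate makes 14° with the vertical, i.e. θ = 90° − 14° = 76° to the horizontal. Measuring y along the incline from the free-surface line, vertical depth h = y·sinθ with sinθ = 0.970296.
The centroid lies 1.71/2 = 0.855 m below the top edge, so y_c = 0.855 m and h_c = 0.855 × 0.970296 = 0.829603 m.
A = 2.73 × 1.71 = 4.6683 m².
Resultant F = γ·h_c·A = 9.81 × 0.829603 × 4.6683 = 37.9925 kN.
I_c = b·h³/12 = 2.73 × 1.71³/12 = 1.13755 m⁴.
Centre of pressure: y_p = y_c + I_c/(y_c·A) = 0.855 + 1.13755/(0.855 × 4.6683) = 0.855 + 0.285001 = 1.14 m along the plane.
The resultant acts 0.855 + 0.285001 = 1.14 m (along the plate) below the hinge at the top edge, so the moment about the hinge is M = F × 1.14 = 37.9925 × 1.14 = 43.3114 kN·m.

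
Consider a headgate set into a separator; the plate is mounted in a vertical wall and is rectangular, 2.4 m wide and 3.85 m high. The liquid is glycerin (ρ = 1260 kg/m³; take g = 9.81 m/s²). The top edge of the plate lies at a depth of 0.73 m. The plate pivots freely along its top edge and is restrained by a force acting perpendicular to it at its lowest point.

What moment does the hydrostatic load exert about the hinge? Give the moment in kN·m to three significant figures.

M ≈ 725 kN·m

γ = ρg = 1260 × 9.81 / 1000 = 12.3606 kN/m³.
The centroid lies 3.85/2 = 1.925 m below the top edge, so the centroid depth is h_c = 0.73 + 1.925 = 2.655 m.
A = 2.4 × 3.85 = 9.24 m².
Resultant F = γ·h_c·A = 12.3606 × 2.655 × 9.24 = 303.233 kN.
I_c = b·h³/12 = 2.4 × 3.85³/12 = 11.4133 m⁴.
Centre of pressure: y_p = y_c + I_c/(y_c·A) = 2.655 + 11.4133/(2.655 × 9.24) = 2.655 + 0.465238 = 3.12024 m along the plane.
The resultant acts 1.925 + 0.465238 = 2.39024 m (along the plate) below the hinge at the top edge, so the moment about the hinge is M = F × 2.39024 = 303.233 × 2.39024 = 724.8 kN·m.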